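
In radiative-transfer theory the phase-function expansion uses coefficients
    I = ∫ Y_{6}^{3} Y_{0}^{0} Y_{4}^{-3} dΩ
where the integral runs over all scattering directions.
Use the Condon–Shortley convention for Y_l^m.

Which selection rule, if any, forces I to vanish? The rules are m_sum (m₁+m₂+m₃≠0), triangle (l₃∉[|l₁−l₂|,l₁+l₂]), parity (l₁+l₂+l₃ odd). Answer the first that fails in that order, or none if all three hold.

triangle

m₁+m₂+m₃ = 3 + 0 − 3 = 0  ✓
triangle: |6−0|=6 ≤ l₃=4 ≤ 6+0=6  ✗
parity: l₁+l₂+l₃ = 10 is even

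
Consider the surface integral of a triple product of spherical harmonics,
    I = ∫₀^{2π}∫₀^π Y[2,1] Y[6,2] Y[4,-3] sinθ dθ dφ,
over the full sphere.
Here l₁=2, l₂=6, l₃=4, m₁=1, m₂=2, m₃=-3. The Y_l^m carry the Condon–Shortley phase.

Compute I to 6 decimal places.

Checks pass: Σm=0; 12 even; l₃=4∈[4,8].
(2·2+1)(2·6+1)(2·4+1) = 585
Δ: 4! 0! 8! / 13! → 1/6435
sum: t=2:+1/2304 = 1/2304
3j²(2 6 4; 0 0 0) = Δ·Π!·Σ² = 5/143  (sign +1)
sum: t=1:−1/30240 = -1/30240
3j²(2 6 4; 1 2 -3) = Δ·Π!·Σ² = 32/6435  (sign +1)
combine: 4πI² = 585·5/143·32/6435 = 160/1573
take √, sign +1: I = 0.08996855

0.089969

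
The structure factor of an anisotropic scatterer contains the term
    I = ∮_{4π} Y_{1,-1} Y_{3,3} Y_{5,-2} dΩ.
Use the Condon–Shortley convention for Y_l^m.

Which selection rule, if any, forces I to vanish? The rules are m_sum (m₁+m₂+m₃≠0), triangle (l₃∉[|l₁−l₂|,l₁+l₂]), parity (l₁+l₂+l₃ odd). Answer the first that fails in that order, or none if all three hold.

triangle

Σmᵢ = 0  ✓
l₃∈[|l₁−l₂|,l₁+l₂]=[2,4], have l₃=5  ✗
Σlᵢ = 9 ⇒ odd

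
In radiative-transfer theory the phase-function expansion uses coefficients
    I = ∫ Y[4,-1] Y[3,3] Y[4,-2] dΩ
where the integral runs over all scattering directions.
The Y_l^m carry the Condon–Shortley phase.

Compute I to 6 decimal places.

0.000000

Σlᵢ=11 odd — θ-integrand is odd under cosθ→−cosθ; I=0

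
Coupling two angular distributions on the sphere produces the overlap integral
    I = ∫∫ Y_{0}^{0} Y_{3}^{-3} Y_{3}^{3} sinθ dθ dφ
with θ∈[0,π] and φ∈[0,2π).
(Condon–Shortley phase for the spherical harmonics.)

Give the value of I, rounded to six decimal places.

m-sum 0 ✓  L=6 even ✓  3≤3≤3 ✓
Π(2lᵢ+1) = 1×7×7 = 49
triangle coeff Δ(0,3,3) = 1/7
Σ_t [0,0]: t=0:+1/36 = 1/36
(3j)²=1/7 [(0 3 3; 0 0 0)], sign=-1
Σ_t [0,0]: t=0:+1/720 = 1/720
(3j)²=1/7 [(0 3 3; 0 -3 3)], sign=+1
⇒ 4πI² = 1/1
I = (-1)√(1/1/(4π)) = -0.28209479

-0.282095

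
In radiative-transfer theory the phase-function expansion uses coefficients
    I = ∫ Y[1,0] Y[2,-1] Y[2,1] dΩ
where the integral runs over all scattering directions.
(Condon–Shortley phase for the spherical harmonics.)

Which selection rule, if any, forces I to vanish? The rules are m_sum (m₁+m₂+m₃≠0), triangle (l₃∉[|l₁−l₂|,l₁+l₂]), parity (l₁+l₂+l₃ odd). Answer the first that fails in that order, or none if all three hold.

parity

Σmᵢ = 0  ✓
l₃∈[|l₁−l₂|,l₁+l₂]=[1,3], have l₃=2  ✓
Σlᵢ = 5 ⇒ odd  ✗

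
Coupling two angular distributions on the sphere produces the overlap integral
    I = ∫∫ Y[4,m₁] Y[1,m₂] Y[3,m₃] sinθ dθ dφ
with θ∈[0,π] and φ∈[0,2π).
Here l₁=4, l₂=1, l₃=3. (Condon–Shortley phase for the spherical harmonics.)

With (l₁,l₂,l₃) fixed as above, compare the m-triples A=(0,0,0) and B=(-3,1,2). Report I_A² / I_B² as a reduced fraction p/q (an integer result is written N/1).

Same 4,1,3: normalisation and zero-m 3j drop out of the ratio.
A: Δ: 2! 6! 0! / 9! → 1/252; sum: t=1:−1/36 = -1/36; 3j²(4 1 3; 0 0 0) = Δ·Π!·Σ² = 4/63  (sign +1)
B: Δ: 2! 6! 0! / 9! → 1/252; sum: t=2:+1/240 = 1/240; 3j²(4 1 3; -3 1 2) = Δ·Π!·Σ² = 1/12  (sign -1)
I_A²/I_B² = (4/63)/(1/12) = 16/21

16/21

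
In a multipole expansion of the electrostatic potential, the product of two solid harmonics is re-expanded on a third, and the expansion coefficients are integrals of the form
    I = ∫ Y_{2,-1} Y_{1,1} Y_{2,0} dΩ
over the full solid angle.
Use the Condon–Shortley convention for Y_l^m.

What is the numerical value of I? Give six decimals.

0.000000

l₁+l₂+l₃=5 is odd: 3j(l;000)=0 ⇒ I=0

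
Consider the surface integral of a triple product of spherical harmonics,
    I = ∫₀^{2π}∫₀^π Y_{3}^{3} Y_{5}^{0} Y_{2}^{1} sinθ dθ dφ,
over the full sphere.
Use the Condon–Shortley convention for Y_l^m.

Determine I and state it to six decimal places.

0.000000

m-sum = 3 + 0 + 1 = 4 ≠ 0 ⇒ I = 0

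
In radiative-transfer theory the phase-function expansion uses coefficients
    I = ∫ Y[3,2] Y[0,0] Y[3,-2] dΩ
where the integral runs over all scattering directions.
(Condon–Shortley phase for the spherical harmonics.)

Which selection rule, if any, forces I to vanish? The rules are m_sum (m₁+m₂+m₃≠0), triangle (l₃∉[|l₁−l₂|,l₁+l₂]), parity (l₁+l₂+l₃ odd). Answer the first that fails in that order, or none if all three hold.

azimuthal sum: 2 + 0 − 2 = 0  ✓
3 ≤ 3 ≤ 3 (triangle on l)  ✓
L = 3 + 0 + 3 = 6 (even)  ✓

none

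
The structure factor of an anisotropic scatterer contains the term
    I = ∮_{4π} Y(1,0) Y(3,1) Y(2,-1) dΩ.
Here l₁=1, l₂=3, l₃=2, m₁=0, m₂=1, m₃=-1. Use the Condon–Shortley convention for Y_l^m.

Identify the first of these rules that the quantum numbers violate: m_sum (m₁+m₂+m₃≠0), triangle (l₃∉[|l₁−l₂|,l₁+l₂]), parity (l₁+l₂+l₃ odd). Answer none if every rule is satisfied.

m₁+m₂+m₃ = 0 + 1 − 1 = 0  ✓
triangle: |1−3|=2 ≤ l₃=2 ≤ 1+3=4  ✓
parity: l₁+l₂+l₃ = 6 is even  ✓

none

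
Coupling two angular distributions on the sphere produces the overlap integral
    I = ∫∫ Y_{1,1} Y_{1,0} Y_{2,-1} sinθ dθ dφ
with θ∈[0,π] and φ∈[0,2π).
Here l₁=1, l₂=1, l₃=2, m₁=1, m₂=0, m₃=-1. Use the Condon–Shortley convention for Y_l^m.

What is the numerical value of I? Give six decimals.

Rules hold: Σm=0, L=4 even, 0≤2≤2.
N = 3·3·5 = 45
Δ = 0!·2!·2!/5! = 1/30
Racah Σ t=0..0: t=0:+1/1 = 1/1
⇒ 3j(1 1 2; 0 0 0)² = 2/15, sgn +1
Racah Σ t=0..0: t=0:+1/2 = 1/2
⇒ 3j(1 1 2; 1 0 -1)² = 1/10, sgn -1
4πI² = N·(3j₀)²·(3jₘ)² = 3/5
I = -1·√(0.6/4π) = -0.21850969

-0.218510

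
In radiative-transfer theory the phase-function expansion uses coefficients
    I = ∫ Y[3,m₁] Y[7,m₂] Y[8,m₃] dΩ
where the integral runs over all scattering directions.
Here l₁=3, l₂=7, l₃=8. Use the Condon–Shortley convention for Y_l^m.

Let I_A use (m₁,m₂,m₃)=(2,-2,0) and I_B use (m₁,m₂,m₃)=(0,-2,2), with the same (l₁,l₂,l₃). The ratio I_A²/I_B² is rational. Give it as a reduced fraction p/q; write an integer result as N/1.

5082/1849

l's match ⇒ only the (l;m) 3-j factors differ between A and B.
A: triangle coeff Δ(3,7,8) = 1/5290740; Σ_t [0,1]: t=0:+1/7257600 t=1:−1/23224320 = 11/116121600; (3j)²=121/8398 [(3 7 8; 2 -2 0)], sign=+1
B: triangle coeff Δ(3,7,8) = 1/5290740; Σ_t [0,2]: t=0:+1/7257600 t=1:−1/3870720 t=2:+1/26127360 = -43/522547200; (3j)²=1849/352716 [(3 7 8; 0 -2 2)], sign=-1
I_A²/I_B² = (121/8398)/(1849/352716) = 5082/1849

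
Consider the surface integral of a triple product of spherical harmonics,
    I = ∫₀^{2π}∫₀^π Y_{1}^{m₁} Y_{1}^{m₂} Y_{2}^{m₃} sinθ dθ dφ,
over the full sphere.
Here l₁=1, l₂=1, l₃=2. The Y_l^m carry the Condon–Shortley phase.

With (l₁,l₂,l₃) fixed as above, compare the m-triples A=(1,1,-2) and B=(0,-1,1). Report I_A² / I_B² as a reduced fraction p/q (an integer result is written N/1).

Same 1,1,2: normalisation and zero-m 3j drop out of the ratio.
A: Δ: 0! 2! 2! / 5! → 1/30; sum: t=0:+1/4 = 1/4; 3j²(1 1 2; 1 1 -2) = Δ·Π!·Σ² = 1/5  (sign +1)
B: Δ: 0! 2! 2! / 5! → 1/30; sum: t=0:+1/2 = 1/2; 3j²(1 1 2; 0 -1 1) = Δ·Π!·Σ² = 1/10  (sign -1)
I_A²/I_B² = (1/5)/(1/10) = 2/1

2/1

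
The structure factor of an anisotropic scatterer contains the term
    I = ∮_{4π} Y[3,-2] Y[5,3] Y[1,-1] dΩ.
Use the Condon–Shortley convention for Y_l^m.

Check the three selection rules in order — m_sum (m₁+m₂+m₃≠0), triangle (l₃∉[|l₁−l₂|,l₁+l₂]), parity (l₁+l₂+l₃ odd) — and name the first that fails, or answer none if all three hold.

Σmᵢ = 0  ✓
l₃∈[|l₁−l₂|,l₁+l₂]=[2,8], have l₃=1  ✗
Σlᵢ = 9 ⇒ odd

triangle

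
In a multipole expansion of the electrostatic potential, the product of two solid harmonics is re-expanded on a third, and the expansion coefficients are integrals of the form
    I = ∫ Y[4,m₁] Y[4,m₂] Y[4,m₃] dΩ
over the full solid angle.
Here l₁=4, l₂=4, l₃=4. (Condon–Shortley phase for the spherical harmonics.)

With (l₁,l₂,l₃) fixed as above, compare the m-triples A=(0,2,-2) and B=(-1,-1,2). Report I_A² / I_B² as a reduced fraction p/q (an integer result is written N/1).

121/360

Shared (l₁,l₂,l₃)=(4,4,4): N and (l;000)² cancel in I_A²/I_B².
A: Δ = 4!·4!·4!/13! = 1/450450; Racah Σ t=2..4: t=2:+1/384 t=3:−1/216 t=4:+1/2304 = -11/6912; ⇒ 3j(4 4 4; 0 2 -2)² = 11/1638, sgn -1
B: Δ = 4!·4!·4!/13! = 1/450450; Racah Σ t=1..3: t=1:−1/576 t=2:+1/144 t=3:−1/576 = 1/288; ⇒ 3j(4 4 4; -1 -1 2)² = 20/1001, sgn +1
I_A²/I_B² = (11/1638)/(20/1001) = 121/360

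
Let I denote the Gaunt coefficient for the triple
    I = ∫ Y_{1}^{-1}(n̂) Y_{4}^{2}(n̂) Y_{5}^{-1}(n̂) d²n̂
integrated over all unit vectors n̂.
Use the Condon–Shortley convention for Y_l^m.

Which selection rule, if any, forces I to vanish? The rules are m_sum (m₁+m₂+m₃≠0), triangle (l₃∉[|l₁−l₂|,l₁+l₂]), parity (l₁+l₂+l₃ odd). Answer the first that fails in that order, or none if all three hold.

Σmᵢ = 0  ✓
l₃∈[|l₁−l₂|,l₁+l₂]=[3,5], have l₃=5  ✓
Σlᵢ = 10 ⇒ even  ✓

none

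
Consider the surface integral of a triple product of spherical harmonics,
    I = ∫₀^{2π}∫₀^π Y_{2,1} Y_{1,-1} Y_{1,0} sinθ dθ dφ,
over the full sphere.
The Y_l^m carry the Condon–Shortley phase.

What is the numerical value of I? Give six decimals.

Checks pass: Σm=0; 4 even; l₃=1∈[1,3].
(2·2+1)(2·1+1)(2·1+1) = 45
Δ: 2! 2! 0! / 5! → 1/30
sum: t=1:−1/1 = -1/1
3j²(2 1 1; 0 0 0) = Δ·Π!·Σ² = 2/15  (sign +1)
sum: t=0:+1/2 = 1/2
3j²(2 1 1; 1 -1 0) = Δ·Π!·Σ² = 1/10  (sign -1)
combine: 4πI² = 45·2/15·1/10 = 3/5
take √, sign -1: I = -0.21850969

-0.218510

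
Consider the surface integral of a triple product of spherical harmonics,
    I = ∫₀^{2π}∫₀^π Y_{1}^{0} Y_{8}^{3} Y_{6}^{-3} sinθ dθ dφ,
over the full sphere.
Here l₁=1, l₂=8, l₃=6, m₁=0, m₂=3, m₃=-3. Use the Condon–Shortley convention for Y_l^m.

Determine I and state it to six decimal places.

0.000000

|1−8|≤6≤1+8 violated ⇒ I = 0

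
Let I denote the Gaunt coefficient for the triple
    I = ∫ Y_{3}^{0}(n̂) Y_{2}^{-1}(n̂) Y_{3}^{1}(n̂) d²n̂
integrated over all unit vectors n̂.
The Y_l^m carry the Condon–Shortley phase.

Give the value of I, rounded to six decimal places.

Rules hold: Σm=0, L=8 even, 1≤3≤5.
N = 7·5·7 = 245
Δ = 2!·4!·2!/9! = 1/3780
Racah Σ t=0..2: t=0:+1/24 t=1:−1/4 t=2:+1/24 = -1/6
⇒ 3j(3 2 3; 0 0 0)² = 4/105, sgn +1
Racah Σ t=0..1: t=0:+1/12 t=1:−1/8 = -1/24
⇒ 3j(3 2 3; 0 -1 1)² = 1/210, sgn -1
4πI² = N·(3j₀)²·(3jₘ)² = 2/45
I = -1·√(0.0444444/4π) = -0.05947080

-0.059471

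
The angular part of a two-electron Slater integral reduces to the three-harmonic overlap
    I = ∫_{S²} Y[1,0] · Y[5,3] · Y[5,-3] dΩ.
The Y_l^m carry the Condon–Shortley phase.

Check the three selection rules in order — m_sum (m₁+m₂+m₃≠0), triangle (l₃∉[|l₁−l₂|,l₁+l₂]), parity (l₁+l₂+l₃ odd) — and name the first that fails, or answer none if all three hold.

parity

Σmᵢ = 0  ✓
l₃∈[|l₁−l₂|,l₁+l₂]=[4,6], have l₃=5  ✓
Σlᵢ = 11 ⇒ odd  ✗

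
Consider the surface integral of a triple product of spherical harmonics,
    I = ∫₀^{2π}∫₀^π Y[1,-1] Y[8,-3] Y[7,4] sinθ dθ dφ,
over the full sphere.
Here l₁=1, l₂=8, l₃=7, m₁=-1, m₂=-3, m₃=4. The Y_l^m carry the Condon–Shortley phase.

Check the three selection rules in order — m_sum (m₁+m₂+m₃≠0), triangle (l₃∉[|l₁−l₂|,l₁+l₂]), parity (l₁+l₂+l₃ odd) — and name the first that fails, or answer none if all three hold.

none

Σmᵢ = 0  ✓
l₃∈[|l₁−l₂|,l₁+l₂]=[7,9], have l₃=7  ✓
Σlᵢ = 16 ⇒ even  ✓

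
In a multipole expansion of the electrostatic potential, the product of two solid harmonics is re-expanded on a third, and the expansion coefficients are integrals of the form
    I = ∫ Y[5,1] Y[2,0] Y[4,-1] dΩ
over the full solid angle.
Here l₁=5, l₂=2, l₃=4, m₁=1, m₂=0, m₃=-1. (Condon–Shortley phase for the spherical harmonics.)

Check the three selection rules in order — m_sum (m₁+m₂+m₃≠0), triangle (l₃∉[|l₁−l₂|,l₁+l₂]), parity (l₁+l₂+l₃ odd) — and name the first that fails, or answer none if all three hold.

Σmᵢ = 0  ✓
l₃∈[|l₁−l₂|,l₁+l₂]=[3,7], have l₃=4  ✓
Σlᵢ = 11 ⇒ odd  ✗

parity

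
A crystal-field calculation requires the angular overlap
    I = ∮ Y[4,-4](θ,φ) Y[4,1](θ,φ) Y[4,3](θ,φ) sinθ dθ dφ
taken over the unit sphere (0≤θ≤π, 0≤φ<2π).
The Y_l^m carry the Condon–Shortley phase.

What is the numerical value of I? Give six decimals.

-0.168431

m-sum 0 ✓  L=12 even ✓  0≤4≤8 ✓
Π(2lᵢ+1) = 9×9×9 = 729
triangle coeff Δ(4,4,4) = 1/450450
Σ_t [0,4]: t=0:+1/13824 t=1:−1/216 t=2:+1/64 t=3:−1/216 t=4:+1/13824 = 5/768
(3j)²=18/1001 [(4 4 4; 0 0 0)], sign=+1
Σ_t [4,4]: t=4:+1/3456 = 1/3456
(3j)²=35/1287 [(4 4 4; -4 1 3)], sign=-1
⇒ 4πI² = 7290/20449
I = (-1)√(7290/20449/(4π)) = -0.16843130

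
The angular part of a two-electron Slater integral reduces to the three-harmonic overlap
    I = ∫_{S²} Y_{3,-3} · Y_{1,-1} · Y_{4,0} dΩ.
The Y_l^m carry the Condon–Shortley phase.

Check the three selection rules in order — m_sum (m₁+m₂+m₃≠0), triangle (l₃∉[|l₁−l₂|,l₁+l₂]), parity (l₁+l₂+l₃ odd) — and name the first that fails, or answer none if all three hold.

m₁+m₂+m₃ = -3 − 1 + 0 = -4  ✗
triangle: |3−1|=2 ≤ l₃=4 ≤ 3+1=4
parity: l₁+l₂+l₃ = 8 is even

m_sum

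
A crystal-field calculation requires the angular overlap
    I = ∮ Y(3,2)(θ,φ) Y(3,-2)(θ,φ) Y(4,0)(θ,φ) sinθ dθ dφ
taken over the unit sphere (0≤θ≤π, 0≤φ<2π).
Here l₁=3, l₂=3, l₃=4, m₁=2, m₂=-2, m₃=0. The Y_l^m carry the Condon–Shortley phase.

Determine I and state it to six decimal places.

m-sum 0 ✓  L=10 even ✓  0≤4≤6 ✓
Π(2lᵢ+1) = 7×7×9 = 441
triangle coeff Δ(3,3,4) = 1/34650
Σ_t [0,2]: t=0:+1/72 t=1:−1/16 t=2:+1/72 = -5/144
(3j)²=2/77 [(3 3 4; 0 0 0)], sign=-1
Σ_t [0,1]: t=0:+1/72 t=1:−1/576 = 7/576
(3j)²=7/198 [(3 3 4; 2 -2 0)], sign=+1
⇒ 4πI² = 49/121
I = (-1)√(49/121/(4π)) = -0.17951487

-0.179515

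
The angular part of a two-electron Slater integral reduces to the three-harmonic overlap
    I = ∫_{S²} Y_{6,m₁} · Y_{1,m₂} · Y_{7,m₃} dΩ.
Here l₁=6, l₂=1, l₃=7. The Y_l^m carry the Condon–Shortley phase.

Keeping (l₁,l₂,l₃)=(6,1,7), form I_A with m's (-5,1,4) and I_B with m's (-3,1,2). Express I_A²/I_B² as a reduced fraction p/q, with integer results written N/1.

3/10

Shared (l₁,l₂,l₃)=(6,1,7): N and (l;000)² cancel in I_A²/I_B².
A: Δ = 0!·12!·2!/15! = 1/1365; Racah Σ t=0..0: t=0:+1/79833600 = 1/79833600; ⇒ 3j(6 1 7; -5 1 4)² = 1/455, sgn -1
B: Δ = 0!·12!·2!/15! = 1/1365; Racah Σ t=0..0: t=0:+1/4354560 = 1/4354560; ⇒ 3j(6 1 7; -3 1 2)² = 2/273, sgn -1
I_A²/I_B² = (1/455)/(2/273) = 3/10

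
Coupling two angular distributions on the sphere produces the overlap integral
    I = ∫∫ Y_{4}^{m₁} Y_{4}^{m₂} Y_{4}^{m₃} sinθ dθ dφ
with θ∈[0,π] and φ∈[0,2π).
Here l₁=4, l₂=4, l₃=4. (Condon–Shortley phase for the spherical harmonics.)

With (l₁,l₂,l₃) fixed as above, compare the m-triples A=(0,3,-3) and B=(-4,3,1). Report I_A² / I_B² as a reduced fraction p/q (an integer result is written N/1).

9/10

l's match ⇒ only the (l;m) 3-j factors differ between A and B.
A: triangle coeff Δ(4,4,4) = 1/450450; Σ_t [3,4]: t=3:−1/864 t=4:+1/3456 = -1/1152; (3j)²=7/286 [(4 4 4; 0 3 -3)], sign=+1
B: triangle coeff Δ(4,4,4) = 1/450450; Σ_t [4,4]: t=4:+1/3456 = 1/3456; (3j)²=35/1287 [(4 4 4; -4 3 1)], sign=-1
I_A²/I_B² = (7/286)/(35/1287) = 9/10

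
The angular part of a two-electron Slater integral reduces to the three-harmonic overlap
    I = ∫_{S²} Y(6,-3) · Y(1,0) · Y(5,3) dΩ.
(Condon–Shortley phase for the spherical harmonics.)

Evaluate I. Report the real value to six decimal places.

-0.212310

Checks pass: Σm=0; 12 even; l₃=5∈[5,7].
(2·6+1)(2·1+1)(2·5+1) = 429
Δ: 2! 10! 0! / 13! → 1/858
sum: t=1:−1/14400 = -1/14400
3j²(6 1 5; 0 0 0) = Δ·Π!·Σ² = 6/143  (sign +1)
sum: t=1:−1/80640 = -1/80640
3j²(6 1 5; -3 0 3) = Δ·Π!·Σ² = 9/286  (sign -1)
combine: 4πI² = 429·6/143·9/286 = 81/143
take √, sign -1: I = -0.21230956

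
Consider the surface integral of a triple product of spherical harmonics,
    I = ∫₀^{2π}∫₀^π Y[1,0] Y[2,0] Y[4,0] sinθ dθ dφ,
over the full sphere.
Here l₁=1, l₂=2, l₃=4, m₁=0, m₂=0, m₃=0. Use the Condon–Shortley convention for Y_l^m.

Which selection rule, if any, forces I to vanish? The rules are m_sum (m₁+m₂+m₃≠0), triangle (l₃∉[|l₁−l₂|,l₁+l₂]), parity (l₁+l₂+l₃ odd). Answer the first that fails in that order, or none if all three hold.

triangle

Σmᵢ = 0  ✓
l₃∈[|l₁−l₂|,l₁+l₂]=[1,3], have l₃=4  ✗
Σlᵢ = 7 ⇒ odd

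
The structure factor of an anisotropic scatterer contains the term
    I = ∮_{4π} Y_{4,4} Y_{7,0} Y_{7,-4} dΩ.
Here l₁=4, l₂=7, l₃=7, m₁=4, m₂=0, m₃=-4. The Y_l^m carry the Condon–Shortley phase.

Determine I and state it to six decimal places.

Rules hold: Σm=0, L=18 even, 3≤7≤11.
N = 9·15·15 = 2025
Δ = 4!·4!·10!/19! = 1/58198140
Racah Σ t=0..4: t=0:+1/17418240 t=1:−1/622080 t=2:+1/230400 t=3:−1/622080 t=4:+1/17418240 = 1/806400
⇒ 3j(4 7 7; 0 0 0)² = 2268/230945, sgn -1
Racah Σ t=0..0: t=0:+1/17418240 = 1/17418240
⇒ 3j(4 7 7; 4 0 -4)² = 175/12597, sgn -1
4πI² = N·(3j₀)²·(3jₘ)² = 53581500/193947611
I = +1·√(0.276268/4π) = 0.14827239

0.148272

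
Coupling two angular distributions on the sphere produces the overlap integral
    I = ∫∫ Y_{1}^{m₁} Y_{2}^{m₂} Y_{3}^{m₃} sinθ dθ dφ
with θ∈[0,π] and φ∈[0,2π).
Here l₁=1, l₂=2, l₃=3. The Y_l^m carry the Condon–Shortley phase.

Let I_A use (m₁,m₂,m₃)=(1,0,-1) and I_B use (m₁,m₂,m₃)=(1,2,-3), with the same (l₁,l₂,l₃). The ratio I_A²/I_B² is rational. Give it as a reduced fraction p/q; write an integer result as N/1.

2/5

Same 1,2,3: normalisation and zero-m 3j drop out of the ratio.
A: Δ: 0! 2! 4! / 7! → 1/105; sum: t=0:+1/8 = 1/8; 3j²(1 2 3; 1 0 -1) = Δ·Π!·Σ² = 2/35  (sign +1)
B: Δ: 0! 2! 4! / 7! → 1/105; sum: t=0:+1/48 = 1/48; 3j²(1 2 3; 1 2 -3) = Δ·Π!·Σ² = 1/7  (sign +1)
I_A²/I_B² = (2/35)/(1/7) = 2/5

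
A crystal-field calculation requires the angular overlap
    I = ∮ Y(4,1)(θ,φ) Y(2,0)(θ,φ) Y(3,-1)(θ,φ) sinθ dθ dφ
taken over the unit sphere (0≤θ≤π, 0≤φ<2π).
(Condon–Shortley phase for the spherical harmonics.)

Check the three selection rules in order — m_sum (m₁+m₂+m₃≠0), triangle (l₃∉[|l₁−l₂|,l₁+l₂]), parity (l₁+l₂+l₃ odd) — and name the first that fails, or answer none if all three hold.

Σmᵢ = 0  ✓
l₃∈[|l₁−l₂|,l₁+l₂]=[2,6], have l₃=3  ✓
Σlᵢ = 9 ⇒ odd  ✗

parity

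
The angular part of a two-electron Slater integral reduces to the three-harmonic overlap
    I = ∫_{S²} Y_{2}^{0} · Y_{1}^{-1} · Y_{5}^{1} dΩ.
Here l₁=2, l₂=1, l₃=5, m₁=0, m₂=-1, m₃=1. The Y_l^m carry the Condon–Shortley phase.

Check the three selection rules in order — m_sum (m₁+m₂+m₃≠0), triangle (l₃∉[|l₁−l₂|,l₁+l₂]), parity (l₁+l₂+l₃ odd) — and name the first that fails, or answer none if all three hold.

triangle

azimuthal sum: 0 − 1 + 1 = 0  ✓
1 ≤ 5 ≤ 3 (triangle on l)  ✗
L = 2 + 1 + 5 = 8 (even)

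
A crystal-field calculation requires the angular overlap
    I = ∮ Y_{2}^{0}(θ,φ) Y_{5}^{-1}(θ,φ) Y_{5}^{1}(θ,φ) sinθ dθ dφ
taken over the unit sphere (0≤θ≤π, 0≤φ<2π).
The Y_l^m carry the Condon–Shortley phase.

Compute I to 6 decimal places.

-0.145565

m-sum 0 ✓  L=12 even ✓  3≤5≤7 ✓
Π(2lᵢ+1) = 5×11×11 = 605
triangle coeff Δ(2,5,5) = 1/38610
Σ_t [0,2]: t=0:+1/2880 t=1:−1/576 t=2:+1/2880 = -1/960
(3j)²=10/429 [(2 5 5; 0 0 0)], sign=+1
Σ_t [0,2]: t=0:+1/2304 t=1:−1/720 t=2:+1/5760 = -1/1280
(3j)²=27/1430 [(2 5 5; 0 -1 1)], sign=-1
⇒ 4πI² = 45/169
I = (-1)√(45/169/(4π)) = -0.14556534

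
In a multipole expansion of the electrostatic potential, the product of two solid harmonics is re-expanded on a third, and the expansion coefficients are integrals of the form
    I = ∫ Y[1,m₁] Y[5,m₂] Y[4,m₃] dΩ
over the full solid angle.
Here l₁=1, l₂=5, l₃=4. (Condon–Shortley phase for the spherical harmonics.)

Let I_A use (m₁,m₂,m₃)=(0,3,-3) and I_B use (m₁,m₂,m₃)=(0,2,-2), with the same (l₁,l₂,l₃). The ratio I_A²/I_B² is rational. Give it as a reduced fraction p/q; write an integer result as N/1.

16/21

Shared (l₁,l₂,l₃)=(1,5,4): N and (l;000)² cancel in I_A²/I_B².
A: Δ = 2!·0!·8!/11! = 1/495; Racah Σ t=1..1: t=1:−1/5040 = -1/5040; ⇒ 3j(1 5 4; 0 3 -3)² = 16/495, sgn +1
B: Δ = 2!·0!·8!/11! = 1/495; Racah Σ t=1..1: t=1:−1/1440 = -1/1440; ⇒ 3j(1 5 4; 0 2 -2)² = 7/165, sgn -1
I_A²/I_B² = (16/495)/(7/165) = 16/21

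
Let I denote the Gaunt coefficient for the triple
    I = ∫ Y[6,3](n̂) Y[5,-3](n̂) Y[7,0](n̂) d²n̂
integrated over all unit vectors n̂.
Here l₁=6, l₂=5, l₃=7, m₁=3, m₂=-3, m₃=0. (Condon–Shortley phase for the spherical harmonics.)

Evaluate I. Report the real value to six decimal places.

Checks pass: Σm=0; 18 even; l₃=7∈[1,11].
(2·6+1)(2·5+1)(2·7+1) = 2145
Δ: 4! 8! 6! / 19! → 1/174594420
sum: t=0:+1/4147200 t=1:−1/207360 t=2:+1/82944 t=3:−1/207360 t=4:+1/4147200 = 1/345600
3j²(6 5 7; 0 0 0) = Δ·Π!·Σ² = 420/46189  (sign -1)
sum: t=0:+1/829440 t=1:−1/1036800 t=2:+1/14515200 = 1/3225600
3j²(6 5 7; 3 -3 0) = Δ·Π!·Σ² = 567/230945  (sign -1)
combine: 4πI² = 2145·420/46189·567/230945 = 714420/14919047
take √, sign +1: I = 0.06173072

0.061731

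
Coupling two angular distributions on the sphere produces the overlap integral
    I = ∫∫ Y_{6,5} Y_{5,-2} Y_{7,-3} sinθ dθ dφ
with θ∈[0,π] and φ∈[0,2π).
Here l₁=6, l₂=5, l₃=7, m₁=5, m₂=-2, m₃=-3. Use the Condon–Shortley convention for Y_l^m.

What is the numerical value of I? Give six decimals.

-0.138752

Checks pass: Σm=0; 18 even; l₃=7∈[1,11].
(2·6+1)(2·5+1)(2·7+1) = 2145
Δ: 4! 8! 6! / 19! → 1/174594420
sum: t=0:+1/4147200 t=1:−1/207360 t=2:+1/82944 t=3:−1/207360 t=4:+1/4147200 = 1/345600
3j²(6 5 7; 0 0 0) = Δ·Π!·Σ² = 420/46189  (sign -1)
sum: t=0:+1/4354560 t=1:−1/11612160 = 1/6967296
3j²(6 5 7; 5 -2 -3) = Δ·Π!·Σ² = 625/50388  (sign +1)
combine: 4πI² = 2145·420/46189·625/50388 = 328125/1356277
take √, sign -1: I = -0.13875241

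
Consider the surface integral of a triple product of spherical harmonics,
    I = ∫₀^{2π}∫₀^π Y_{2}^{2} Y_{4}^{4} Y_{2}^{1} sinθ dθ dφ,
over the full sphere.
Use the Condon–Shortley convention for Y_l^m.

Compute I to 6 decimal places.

0.000000

2 + 4 + 1 = 7 ≠ 0: azimuthal integral kills it; I = 0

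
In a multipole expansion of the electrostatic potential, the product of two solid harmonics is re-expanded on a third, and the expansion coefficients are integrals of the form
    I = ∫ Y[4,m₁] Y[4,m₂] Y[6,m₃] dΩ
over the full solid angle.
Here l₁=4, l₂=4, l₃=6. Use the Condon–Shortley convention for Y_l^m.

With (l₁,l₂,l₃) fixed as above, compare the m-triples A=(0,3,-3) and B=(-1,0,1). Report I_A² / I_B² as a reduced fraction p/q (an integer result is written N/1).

10/7

l's match ⇒ only the (l;m) 3-j factors differ between A and B.
A: triangle coeff Δ(4,4,6) = 1/1261260; Σ_t [1,2]: t=1:−1/25920 t=2:+1/11520 = 1/20736; (3j)²=5/429 [(4 4 6; 0 3 -3)], sign=-1
B: triangle coeff Δ(4,4,6) = 1/1261260; Σ_t [0,2]: t=0:+1/11520 t=1:−1/1728 t=2:+1/3456 = -7/34560; (3j)²=7/858 [(4 4 6; -1 0 1)], sign=+1
I_A²/I_B² = (5/429)/(7/858) = 10/7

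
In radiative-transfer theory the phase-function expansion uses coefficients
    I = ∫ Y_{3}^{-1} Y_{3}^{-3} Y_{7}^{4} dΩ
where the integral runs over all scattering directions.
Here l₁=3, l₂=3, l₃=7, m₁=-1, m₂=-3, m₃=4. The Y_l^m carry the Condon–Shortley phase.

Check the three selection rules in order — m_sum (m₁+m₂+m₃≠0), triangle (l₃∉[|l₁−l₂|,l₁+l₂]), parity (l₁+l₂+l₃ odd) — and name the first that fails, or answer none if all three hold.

triangle

Σmᵢ = 0  ✓
l₃∈[|l₁−l₂|,l₁+l₂]=[0,6], have l₃=7  ✗
Σlᵢ = 13 ⇒ odd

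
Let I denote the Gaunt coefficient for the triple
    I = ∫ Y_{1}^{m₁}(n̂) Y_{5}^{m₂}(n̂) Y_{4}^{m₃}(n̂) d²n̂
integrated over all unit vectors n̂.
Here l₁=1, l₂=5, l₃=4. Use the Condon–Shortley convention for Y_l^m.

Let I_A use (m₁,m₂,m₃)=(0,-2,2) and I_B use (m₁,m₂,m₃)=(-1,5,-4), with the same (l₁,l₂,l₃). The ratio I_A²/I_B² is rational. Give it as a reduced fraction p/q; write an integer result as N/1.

7/15

Same 1,5,4: normalisation and zero-m 3j drop out of the ratio.
A: Δ: 2! 0! 8! / 11! → 1/495; sum: t=1:−1/1440 = -1/1440; 3j²(1 5 4; 0 -2 2) = Δ·Π!·Σ² = 7/165  (sign -1)
B: Δ: 2! 0! 8! / 11! → 1/495; sum: t=2:+1/80640 = 1/80640; 3j²(1 5 4; -1 5 -4) = Δ·Π!·Σ² = 1/11  (sign +1)
I_A²/I_B² = (7/165)/(1/11) = 7/15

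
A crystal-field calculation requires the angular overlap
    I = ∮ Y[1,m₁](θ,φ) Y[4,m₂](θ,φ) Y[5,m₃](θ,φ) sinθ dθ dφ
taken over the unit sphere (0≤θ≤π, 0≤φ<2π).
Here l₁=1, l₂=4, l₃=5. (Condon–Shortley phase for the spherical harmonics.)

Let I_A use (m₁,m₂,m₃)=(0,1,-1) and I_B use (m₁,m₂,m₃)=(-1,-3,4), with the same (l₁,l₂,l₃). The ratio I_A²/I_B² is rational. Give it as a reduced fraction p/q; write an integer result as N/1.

2/3

Same 1,4,5: normalisation and zero-m 3j drop out of the ratio.
A: Δ: 0! 2! 8! / 11! → 1/495; sum: t=0:+1/720 = 1/720; 3j²(1 4 5; 0 1 -1) = Δ·Π!·Σ² = 8/165  (sign +1)
B: Δ: 0! 2! 8! / 11! → 1/495; sum: t=0:+1/10080 = 1/10080; 3j²(1 4 5; -1 -3 4) = Δ·Π!·Σ² = 4/55  (sign -1)
I_A²/I_B² = (8/165)/(4/55) = 2/3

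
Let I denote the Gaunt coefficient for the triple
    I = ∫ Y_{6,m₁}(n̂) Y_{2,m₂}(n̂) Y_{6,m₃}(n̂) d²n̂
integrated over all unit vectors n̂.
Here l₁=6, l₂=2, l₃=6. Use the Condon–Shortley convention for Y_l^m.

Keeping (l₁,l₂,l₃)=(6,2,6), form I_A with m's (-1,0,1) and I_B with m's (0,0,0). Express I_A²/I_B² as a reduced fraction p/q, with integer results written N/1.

169/196

Same 6,2,6: normalisation and zero-m 3j drop out of the ratio.
A: Δ: 2! 10! 2! / 15! → 1/90090; sum: t=0:+1/120960 t=1:−1/17280 t=2:+1/57600 = -13/403200; 3j²(6 2 6; -1 0 1) = Δ·Π!·Σ² = 13/770  (sign +1)
B: Δ: 2! 10! 2! / 15! → 1/90090; sum: t=0:+1/69120 t=1:−1/14400 t=2:+1/69120 = -7/172800; 3j²(6 2 6; 0 0 0) = Δ·Π!·Σ² = 14/715  (sign -1)
I_A²/I_B² = (13/770)/(14/715) = 169/196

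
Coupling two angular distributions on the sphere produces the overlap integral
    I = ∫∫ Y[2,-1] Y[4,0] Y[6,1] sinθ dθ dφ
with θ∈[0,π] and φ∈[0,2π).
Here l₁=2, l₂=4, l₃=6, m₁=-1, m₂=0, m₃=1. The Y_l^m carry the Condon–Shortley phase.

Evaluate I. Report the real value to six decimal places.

Rules hold: Σm=0, L=12 even, 2≤6≤6.
N = 5·9·13 = 585
Δ = 0!·4!·8!/13! = 1/6435
Racah Σ t=0..0: t=0:+1/2304 = 1/2304
⇒ 3j(2 4 6; 0 0 0)² = 5/143, sgn +1
Racah Σ t=0..0: t=0:+1/3456 = 1/3456
⇒ 3j(2 4 6; -1 0 1)² = 35/1287, sgn -1
4πI² = N·(3j₀)²·(3jₘ)² = 875/1573
I = -1·√(0.556262/4π) = -0.21039467

-0.210395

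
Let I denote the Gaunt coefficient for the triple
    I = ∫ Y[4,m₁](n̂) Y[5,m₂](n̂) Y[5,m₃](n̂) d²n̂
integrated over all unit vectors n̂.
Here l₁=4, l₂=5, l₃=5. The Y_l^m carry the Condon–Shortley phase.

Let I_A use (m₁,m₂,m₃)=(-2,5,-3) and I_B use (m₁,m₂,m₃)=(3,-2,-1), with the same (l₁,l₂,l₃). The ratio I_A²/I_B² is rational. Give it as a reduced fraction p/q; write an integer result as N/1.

l's match ⇒ only the (l;m) 3-j factors differ between A and B.
A: triangle coeff Δ(4,5,5) = 1/3153150; Σ_t [4,4]: t=4:+1/69120 = 1/69120; (3j)²=4/143 [(4 5 5; -2 5 -3)], sign=+1
B: triangle coeff Δ(4,5,5) = 1/3153150; Σ_t [0,1]: t=0:+1/5184 t=1:−1/6912 = 1/20736; (3j)²=5/2574 [(4 5 5; 3 -2 -1)], sign=+1
I_A²/I_B² = (4/143)/(5/2574) = 72/5

72/5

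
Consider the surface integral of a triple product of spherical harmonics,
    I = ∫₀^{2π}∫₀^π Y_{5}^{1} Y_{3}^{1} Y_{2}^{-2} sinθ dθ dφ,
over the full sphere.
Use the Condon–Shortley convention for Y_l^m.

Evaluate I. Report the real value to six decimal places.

-0.092802

Checks pass: Σm=0; 10 even; l₃=2∈[2,8].
(2·5+1)(2·3+1)(2·2+1) = 385
Δ: 6! 4! 0! / 11! → 1/2310
sum: t=3:−1/144 = -1/144
3j²(5 3 2; 0 0 0) = Δ·Π!·Σ² = 10/231  (sign -1)
sum: t=4:+1/1152 = 1/1152
3j²(5 3 2; 1 1 -2) = Δ·Π!·Σ² = 1/154  (sign +1)
combine: 4πI² = 385·10/231·1/154 = 25/231
take √, sign -1: I = -0.09280237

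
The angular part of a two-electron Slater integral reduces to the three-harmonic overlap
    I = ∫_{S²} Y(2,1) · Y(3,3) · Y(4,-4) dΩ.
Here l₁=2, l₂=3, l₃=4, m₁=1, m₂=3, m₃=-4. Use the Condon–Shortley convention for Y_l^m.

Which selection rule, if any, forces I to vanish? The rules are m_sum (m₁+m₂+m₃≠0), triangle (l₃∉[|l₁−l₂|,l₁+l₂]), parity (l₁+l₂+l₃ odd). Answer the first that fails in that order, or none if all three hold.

m₁+m₂+m₃ = 1 + 3 − 4 = 0  ✓
triangle: |2−3|=1 ≤ l₃=4 ≤ 2+3=5  ✓
parity: l₁+l₂+l₃ = 9 is odd  ✗

parity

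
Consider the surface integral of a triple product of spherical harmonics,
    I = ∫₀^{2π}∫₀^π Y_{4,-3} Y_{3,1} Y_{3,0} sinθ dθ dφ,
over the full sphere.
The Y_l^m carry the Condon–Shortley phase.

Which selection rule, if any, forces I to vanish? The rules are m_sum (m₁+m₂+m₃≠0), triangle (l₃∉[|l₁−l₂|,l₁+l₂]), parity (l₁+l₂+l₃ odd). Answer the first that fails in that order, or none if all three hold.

Σmᵢ = -2  ✗
l₃∈[|l₁−l₂|,l₁+l₂]=[1,7], have l₃=3
Σlᵢ = 10 ⇒ even

m_sum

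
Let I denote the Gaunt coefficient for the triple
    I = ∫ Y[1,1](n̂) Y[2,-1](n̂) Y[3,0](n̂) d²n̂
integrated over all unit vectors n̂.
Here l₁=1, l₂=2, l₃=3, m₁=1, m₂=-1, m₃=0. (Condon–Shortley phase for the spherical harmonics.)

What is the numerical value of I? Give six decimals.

0.143048

Checks pass: Σm=0; 6 even; l₃=3∈[1,3].
(2·1+1)(2·2+1)(2·3+1) = 105
Δ: 0! 2! 4! / 7! → 1/105
sum: t=0:+1/4 = 1/4
3j²(1 2 3; 0 0 0) = Δ·Π!·Σ² = 3/35  (sign -1)
sum: t=0:+1/12 = 1/12
3j²(1 2 3; 1 -1 0) = Δ·Π!·Σ² = 1/35  (sign -1)
combine: 4πI² = 105·3/35·1/35 = 9/35
take √, sign +1: I = 0.14304817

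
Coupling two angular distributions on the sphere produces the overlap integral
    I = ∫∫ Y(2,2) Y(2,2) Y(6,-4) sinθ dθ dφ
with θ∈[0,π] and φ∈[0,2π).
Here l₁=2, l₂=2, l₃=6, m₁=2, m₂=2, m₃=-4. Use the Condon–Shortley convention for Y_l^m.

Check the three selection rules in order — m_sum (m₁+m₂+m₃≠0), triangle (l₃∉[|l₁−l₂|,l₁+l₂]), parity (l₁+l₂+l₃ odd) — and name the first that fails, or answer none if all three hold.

triangle

Σmᵢ = 0  ✓
l₃∈[|l₁−l₂|,l₁+l₂]=[0,4], have l₃=6  ✗
Σlᵢ = 10 ⇒ even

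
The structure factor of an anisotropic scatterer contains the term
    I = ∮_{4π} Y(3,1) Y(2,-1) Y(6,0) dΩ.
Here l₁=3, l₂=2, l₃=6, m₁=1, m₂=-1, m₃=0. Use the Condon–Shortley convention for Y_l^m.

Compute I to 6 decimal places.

|3−2|≤6≤3+2 violated ⇒ I = 0

0.000000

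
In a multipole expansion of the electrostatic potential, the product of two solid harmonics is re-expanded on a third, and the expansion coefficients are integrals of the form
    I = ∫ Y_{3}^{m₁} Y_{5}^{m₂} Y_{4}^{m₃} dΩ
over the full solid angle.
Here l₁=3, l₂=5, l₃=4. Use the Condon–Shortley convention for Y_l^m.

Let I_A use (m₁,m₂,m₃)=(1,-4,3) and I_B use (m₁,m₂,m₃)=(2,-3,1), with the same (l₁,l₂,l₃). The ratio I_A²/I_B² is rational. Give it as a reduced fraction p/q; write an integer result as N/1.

Shared (l₁,l₂,l₃)=(3,5,4): N and (l;000)² cancel in I_A²/I_B².
A: Δ = 4!·2!·6!/13! = 1/180180; Racah Σ t=0..1: t=0:+1/5760 t=1:−1/4320 = -1/17280; ⇒ 3j(3 5 4; 1 -4 3)² = 7/4290, sgn +1
B: Δ = 4!·2!·6!/13! = 1/180180; Racah Σ t=0..1: t=0:+1/1152 t=1:−1/1440 = 1/5760; ⇒ 3j(3 5 4; 2 -3 1)² = 1/858, sgn -1
I_A²/I_B² = (7/4290)/(1/858) = 7/5

7/5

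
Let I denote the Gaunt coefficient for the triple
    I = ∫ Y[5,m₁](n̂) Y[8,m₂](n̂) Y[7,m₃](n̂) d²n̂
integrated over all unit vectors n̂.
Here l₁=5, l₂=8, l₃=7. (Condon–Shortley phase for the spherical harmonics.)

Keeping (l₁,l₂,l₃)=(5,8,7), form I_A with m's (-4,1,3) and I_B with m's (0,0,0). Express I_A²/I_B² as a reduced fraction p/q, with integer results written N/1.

169/120

Shared (l₁,l₂,l₃)=(5,8,7): N and (l;000)² cancel in I_A²/I_B².
A: Δ = 6!·4!·10!/21! = 1/814773960; Racah Σ t=5..6: t=5:−1/49766400 t=6:+1/130636800 = -13/1045094400; ⇒ 3j(5 8 7; -4 1 3)² = 39/3553, sgn -1
B: Δ = 6!·4!·10!/21! = 1/814773960; Racah Σ t=1..5: t=1:−1/87091200 t=2:+1/4976640 t=3:−1/2073600 t=4:+1/4976640 t=5:−1/87091200 = -1/9676800; ⇒ 3j(5 8 7; 0 0 0)² = 360/46189, sgn +1
I_A²/I_B² = (39/3553)/(360/46189) = 169/120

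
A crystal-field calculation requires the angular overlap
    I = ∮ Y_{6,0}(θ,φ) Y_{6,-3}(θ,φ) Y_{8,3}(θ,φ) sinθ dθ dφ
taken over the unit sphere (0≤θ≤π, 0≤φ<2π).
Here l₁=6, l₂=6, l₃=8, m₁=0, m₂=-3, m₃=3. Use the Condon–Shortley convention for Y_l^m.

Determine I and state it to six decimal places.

0.107481

m-sum 0 ✓  L=20 even ✓  0≤8≤12 ✓
Π(2lᵢ+1) = 13×13×17 = 2873
triangle coeff Δ(6,6,8) = 1/1309458150
Σ_t [0,4]: t=0:+1/49766400 t=1:−1/3110400 t=2:+1/1327104 t=3:−1/3110400 t=4:+1/49766400 = 1/6635520
(3j)²=350/46189 [(6 6 8; 0 0 0)], sign=+1
Σ_t [0,3]: t=0:+1/24883200 t=1:−1/6220800 t=2:+1/11612160 t=3:−1/174182400 = -1/24883200
(3j)²=28/4199 [(6 6 8; 0 -3 3)], sign=+1
⇒ 4πI² = 9800/67507
I = (+1)√(9800/67507/(4π)) = 0.10748150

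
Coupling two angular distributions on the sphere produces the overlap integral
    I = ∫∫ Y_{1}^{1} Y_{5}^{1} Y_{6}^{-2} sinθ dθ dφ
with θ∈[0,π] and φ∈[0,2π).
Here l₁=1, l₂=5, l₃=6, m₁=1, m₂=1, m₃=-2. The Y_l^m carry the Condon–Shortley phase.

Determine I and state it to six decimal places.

0.216205

m-sum 0 ✓  L=12 even ✓  4≤6≤6 ✓
Π(2lᵢ+1) = 3×11×13 = 429
triangle coeff Δ(1,5,6) = 1/858
Σ_t [0,0]: t=0:+1/14400 = 1/14400
(3j)²=6/143 [(1 5 6; 0 0 0)], sign=+1
Σ_t [0,0]: t=0:+1/34560 = 1/34560
(3j)²=14/429 [(1 5 6; 1 1 -2)], sign=+1
⇒ 4πI² = 84/143
I = (+1)√(84/143/(4π)) = 0.21620548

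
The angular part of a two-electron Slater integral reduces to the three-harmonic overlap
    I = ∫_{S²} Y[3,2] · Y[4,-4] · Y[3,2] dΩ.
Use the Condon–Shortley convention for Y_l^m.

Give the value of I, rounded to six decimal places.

m-sum 0 ✓  L=10 even ✓  1≤3≤7 ✓
Π(2lᵢ+1) = 7×9×7 = 441
triangle coeff Δ(3,4,3) = 1/34650
Σ_t [1,3]: t=1:−1/72 t=2:+1/16 t=3:−1/72 = 5/144
(3j)²=2/77 [(3 4 3; 0 0 0)], sign=-1
Σ_t [0,0]: t=0:+1/576 = 1/576
(3j)²=5/99 [(3 4 3; 2 -4 2)], sign=-1
⇒ 4πI² = 70/121
I = (+1)√(70/121/(4π)) = 0.21456131

0.214561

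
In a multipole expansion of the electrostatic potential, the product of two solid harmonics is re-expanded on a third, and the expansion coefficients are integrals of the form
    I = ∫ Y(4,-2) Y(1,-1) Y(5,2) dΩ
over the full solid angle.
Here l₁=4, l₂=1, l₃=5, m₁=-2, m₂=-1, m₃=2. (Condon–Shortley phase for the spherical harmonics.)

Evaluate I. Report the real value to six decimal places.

0.000000

m-sum = -2 − 1 + 2 = -1 ≠ 0 ⇒ I = 0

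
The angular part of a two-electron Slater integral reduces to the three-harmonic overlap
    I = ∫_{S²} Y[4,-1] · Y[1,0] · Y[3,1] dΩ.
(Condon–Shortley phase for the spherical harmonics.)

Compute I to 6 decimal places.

-0.238414

m-sum 0 ✓  L=8 even ✓  3≤3≤5 ✓
Π(2lᵢ+1) = 9×3×7 = 189
triangle coeff Δ(4,1,3) = 1/252
Σ_t [1,1]: t=1:−1/36 = -1/36
(3j)²=4/63 [(4 1 3; 0 0 0)], sign=+1
Σ_t [1,1]: t=1:−1/48 = -1/48
(3j)²=5/84 [(4 1 3; -1 0 1)], sign=-1
⇒ 4πI² = 5/7
I = (-1)√(5/7/(4π)) = -0.23841361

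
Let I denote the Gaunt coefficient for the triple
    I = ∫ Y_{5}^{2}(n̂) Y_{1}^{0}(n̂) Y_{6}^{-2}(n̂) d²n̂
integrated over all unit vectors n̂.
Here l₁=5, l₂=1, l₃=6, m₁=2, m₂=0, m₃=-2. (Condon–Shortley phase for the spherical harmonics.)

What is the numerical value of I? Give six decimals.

0.231133

Checks pass: Σm=0; 12 even; l₃=6∈[4,6].
(2·5+1)(2·1+1)(2·6+1) = 429
Δ: 0! 10! 2! / 13! → 1/858
sum: t=0:+1/14400 = 1/14400
3j²(5 1 6; 0 0 0) = Δ·Π!·Σ² = 6/143  (sign +1)
sum: t=0:+1/30240 = 1/30240
3j²(5 1 6; 2 0 -2) = Δ·Π!·Σ² = 16/429  (sign +1)
combine: 4πI² = 429·6/143·16/429 = 96/143
take √, sign +1: I = 0.23113338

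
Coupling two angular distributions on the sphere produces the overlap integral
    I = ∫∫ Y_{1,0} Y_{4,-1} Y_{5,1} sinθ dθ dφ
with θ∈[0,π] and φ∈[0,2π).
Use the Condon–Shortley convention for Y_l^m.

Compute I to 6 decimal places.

Rules hold: Σm=0, L=10 even, 3≤5≤5.
N = 3·9·11 = 297
Δ = 0!·2!·8!/11! = 1/495
Racah Σ t=0..0: t=0:+1/576 = 1/576
⇒ 3j(1 4 5; 0 0 0)² = 5/99, sgn -1
Racah Σ t=0..0: t=0:+1/720 = 1/720
⇒ 3j(1 4 5; 0 -1 1)² = 8/165, sgn +1
4πI² = N·(3j₀)²·(3jₘ)² = 8/11
I = -1·√(0.727273/4π) = -0.24057125

-0.240571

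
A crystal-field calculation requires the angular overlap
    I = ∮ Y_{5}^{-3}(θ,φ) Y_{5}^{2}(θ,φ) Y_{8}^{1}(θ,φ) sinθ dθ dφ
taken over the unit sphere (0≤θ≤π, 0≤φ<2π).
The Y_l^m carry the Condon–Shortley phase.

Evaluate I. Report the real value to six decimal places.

0.157845

Checks pass: Σm=0; 18 even; l₃=8∈[0,10].
(2·5+1)(2·5+1)(2·8+1) = 2057
Δ: 2! 8! 8! / 19! → 1/37413090
sum: t=0:+1/1036800 t=1:−1/331776 t=2:+1/1036800 = -1/921600
3j²(5 5 8; 0 0 0) = Δ·Π!·Σ² = 490/46189  (sign -1)
sum: t=0:+1/406425600 t=1:−1/7257600 t=2:+1/2073600 = 47/135475200
3j²(5 5 8; -3 2 1) = Δ·Π!·Σ² = 6627/461890  (sign -1)
combine: 4πI² = 2057·490/46189·6627/461890 = 324723/1037153
take √, sign +1: I = 0.15784476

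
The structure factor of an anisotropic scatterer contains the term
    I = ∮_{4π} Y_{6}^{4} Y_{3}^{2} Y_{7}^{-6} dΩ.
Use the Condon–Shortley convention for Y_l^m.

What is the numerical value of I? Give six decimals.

0.183421

Checks pass: Σm=0; 16 even; l₃=7∈[3,9].
(2·6+1)(2·3+1)(2·7+1) = 1365
Δ: 2! 10! 4! / 17! → 1/2042040
sum: t=0:+1/207360 t=1:−1/57600 t=2:+1/207360 = -1/129600
3j²(6 3 7; 0 0 0) = Δ·Π!·Σ² = 168/12155  (sign +1)
sum: t=1:−1/8709120 t=2:+1/43545600 = -1/10886400
3j²(6 3 7; 4 2 -6) = Δ·Π!·Σ² = 8/357  (sign +1)
combine: 4πI² = 1365·168/12155·8/357 = 1344/3179
take √, sign +1: I = 0.18342116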